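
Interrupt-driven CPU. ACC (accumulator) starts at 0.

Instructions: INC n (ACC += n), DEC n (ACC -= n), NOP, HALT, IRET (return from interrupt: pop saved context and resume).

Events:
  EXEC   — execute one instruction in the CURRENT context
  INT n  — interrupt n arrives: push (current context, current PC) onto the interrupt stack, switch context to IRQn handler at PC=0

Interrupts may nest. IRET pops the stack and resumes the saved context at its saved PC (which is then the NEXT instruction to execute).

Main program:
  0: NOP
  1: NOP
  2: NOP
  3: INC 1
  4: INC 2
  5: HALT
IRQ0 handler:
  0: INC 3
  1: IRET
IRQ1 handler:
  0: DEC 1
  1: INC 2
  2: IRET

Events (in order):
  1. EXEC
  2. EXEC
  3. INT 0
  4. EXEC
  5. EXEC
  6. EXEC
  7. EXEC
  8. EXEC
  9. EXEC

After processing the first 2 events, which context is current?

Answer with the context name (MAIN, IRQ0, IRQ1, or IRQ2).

Event 1 (EXEC): [MAIN] PC=0: NOP
Event 2 (EXEC): [MAIN] PC=1: NOP

Answer: MAIN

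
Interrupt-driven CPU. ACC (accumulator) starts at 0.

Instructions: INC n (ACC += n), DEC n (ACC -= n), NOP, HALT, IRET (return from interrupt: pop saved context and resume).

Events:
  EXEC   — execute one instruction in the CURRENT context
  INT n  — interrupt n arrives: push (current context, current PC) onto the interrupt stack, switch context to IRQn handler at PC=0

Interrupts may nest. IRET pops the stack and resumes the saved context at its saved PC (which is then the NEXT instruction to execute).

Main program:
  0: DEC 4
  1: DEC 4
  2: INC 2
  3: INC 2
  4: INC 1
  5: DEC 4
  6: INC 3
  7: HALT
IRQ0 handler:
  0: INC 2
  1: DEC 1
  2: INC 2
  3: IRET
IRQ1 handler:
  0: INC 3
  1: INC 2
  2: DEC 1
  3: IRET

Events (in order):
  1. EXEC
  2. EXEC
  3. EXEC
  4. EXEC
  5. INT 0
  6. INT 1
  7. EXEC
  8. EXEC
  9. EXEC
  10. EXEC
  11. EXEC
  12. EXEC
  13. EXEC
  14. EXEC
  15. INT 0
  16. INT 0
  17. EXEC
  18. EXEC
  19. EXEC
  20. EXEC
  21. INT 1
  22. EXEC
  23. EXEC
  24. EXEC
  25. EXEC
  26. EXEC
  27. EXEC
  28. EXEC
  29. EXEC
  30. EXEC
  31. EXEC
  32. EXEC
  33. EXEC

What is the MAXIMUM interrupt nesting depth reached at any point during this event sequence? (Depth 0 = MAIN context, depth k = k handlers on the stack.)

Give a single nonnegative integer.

Answer: 2

Derivation:
Event 1 (EXEC): [MAIN] PC=0: DEC 4 -> ACC=-4 [depth=0]
Event 2 (EXEC): [MAIN] PC=1: DEC 4 -> ACC=-8 [depth=0]
Event 3 (EXEC): [MAIN] PC=2: INC 2 -> ACC=-6 [depth=0]
Event 4 (EXEC): [MAIN] PC=3: INC 2 -> ACC=-4 [depth=0]
Event 5 (INT 0): INT 0 arrives: push (MAIN, PC=4), enter IRQ0 at PC=0 (depth now 1) [depth=1]
Event 6 (INT 1): INT 1 arrives: push (IRQ0, PC=0), enter IRQ1 at PC=0 (depth now 2) [depth=2]
Event 7 (EXEC): [IRQ1] PC=0: INC 3 -> ACC=-1 [depth=2]
Event 8 (EXEC): [IRQ1] PC=1: INC 2 -> ACC=1 [depth=2]
Event 9 (EXEC): [IRQ1] PC=2: DEC 1 -> ACC=0 [depth=2]
Event 10 (EXEC): [IRQ1] PC=3: IRET -> resume IRQ0 at PC=0 (depth now 1) [depth=1]
Event 11 (EXEC): [IRQ0] PC=0: INC 2 -> ACC=2 [depth=1]
Event 12 (EXEC): [IRQ0] PC=1: DEC 1 -> ACC=1 [depth=1]
Event 13 (EXEC): [IRQ0] PC=2: INC 2 -> ACC=3 [depth=1]
Event 14 (EXEC): [IRQ0] PC=3: IRET -> resume MAIN at PC=4 (depth now 0) [depth=0]
Event 15 (INT 0): INT 0 arrives: push (MAIN, PC=4), enter IRQ0 at PC=0 (depth now 1) [depth=1]
Event 16 (INT 0): INT 0 arrives: push (IRQ0, PC=0), enter IRQ0 at PC=0 (depth now 2) [depth=2]
Event 17 (EXEC): [IRQ0] PC=0: INC 2 -> ACC=5 [depth=2]
Event 18 (EXEC): [IRQ0] PC=1: DEC 1 -> ACC=4 [depth=2]
Event 19 (EXEC): [IRQ0] PC=2: INC 2 -> ACC=6 [depth=2]
Event 20 (EXEC): [IRQ0] PC=3: IRET -> resume IRQ0 at PC=0 (depth now 1) [depth=1]
Event 21 (INT 1): INT 1 arrives: push (IRQ0, PC=0), enter IRQ1 at PC=0 (depth now 2) [depth=2]
Event 22 (EXEC): [IRQ1] PC=0: INC 3 -> ACC=9 [depth=2]
Event 23 (EXEC): [IRQ1] PC=1: INC 2 -> ACC=11 [depth=2]
Event 24 (EXEC): [IRQ1] PC=2: DEC 1 -> ACC=10 [depth=2]
Event 25 (EXEC): [IRQ1] PC=3: IRET -> resume IRQ0 at PC=0 (depth now 1) [depth=1]
Event 26 (EXEC): [IRQ0] PC=0: INC 2 -> ACC=12 [depth=1]
Event 27 (EXEC): [IRQ0] PC=1: DEC 1 -> ACC=11 [depth=1]
Event 28 (EXEC): [IRQ0] PC=2: INC 2 -> ACC=13 [depth=1]
Event 29 (EXEC): [IRQ0] PC=3: IRET -> resume MAIN at PC=4 (depth now 0) [depth=0]
Event 30 (EXEC): [MAIN] PC=4: INC 1 -> ACC=14 [depth=0]
Event 31 (EXEC): [MAIN] PC=5: DEC 4 -> ACC=10 [depth=0]
Event 32 (EXEC): [MAIN] PC=6: INC 3 -> ACC=13 [depth=0]
Event 33 (EXEC): [MAIN] PC=7: HALT [depth=0]
Max depth observed: 2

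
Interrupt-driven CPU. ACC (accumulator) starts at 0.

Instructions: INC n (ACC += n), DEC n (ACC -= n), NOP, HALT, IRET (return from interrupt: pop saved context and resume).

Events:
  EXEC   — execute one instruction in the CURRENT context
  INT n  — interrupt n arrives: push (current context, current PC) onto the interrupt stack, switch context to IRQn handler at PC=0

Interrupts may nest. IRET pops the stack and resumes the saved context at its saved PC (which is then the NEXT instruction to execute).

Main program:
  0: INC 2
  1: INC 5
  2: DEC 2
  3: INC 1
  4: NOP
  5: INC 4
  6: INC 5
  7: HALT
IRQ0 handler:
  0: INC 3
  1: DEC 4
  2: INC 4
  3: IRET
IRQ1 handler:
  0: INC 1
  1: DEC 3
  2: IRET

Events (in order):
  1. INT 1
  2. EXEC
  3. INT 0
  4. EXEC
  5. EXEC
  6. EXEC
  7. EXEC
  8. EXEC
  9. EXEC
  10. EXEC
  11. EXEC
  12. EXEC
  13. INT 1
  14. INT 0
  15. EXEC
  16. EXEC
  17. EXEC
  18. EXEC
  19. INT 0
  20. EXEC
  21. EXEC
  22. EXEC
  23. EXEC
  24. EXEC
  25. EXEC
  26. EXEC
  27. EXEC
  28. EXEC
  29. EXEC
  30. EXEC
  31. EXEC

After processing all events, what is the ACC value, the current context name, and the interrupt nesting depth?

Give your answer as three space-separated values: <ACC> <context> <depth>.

Answer: 20 MAIN 0

Derivation:
Event 1 (INT 1): INT 1 arrives: push (MAIN, PC=0), enter IRQ1 at PC=0 (depth now 1)
Event 2 (EXEC): [IRQ1] PC=0: INC 1 -> ACC=1
Event 3 (INT 0): INT 0 arrives: push (IRQ1, PC=1), enter IRQ0 at PC=0 (depth now 2)
Event 4 (EXEC): [IRQ0] PC=0: INC 3 -> ACC=4
Event 5 (EXEC): [IRQ0] PC=1: DEC 4 -> ACC=0
Event 6 (EXEC): [IRQ0] PC=2: INC 4 -> ACC=4
Event 7 (EXEC): [IRQ0] PC=3: IRET -> resume IRQ1 at PC=1 (depth now 1)
Event 8 (EXEC): [IRQ1] PC=1: DEC 3 -> ACC=1
Event 9 (EXEC): [IRQ1] PC=2: IRET -> resume MAIN at PC=0 (depth now 0)
Event 10 (EXEC): [MAIN] PC=0: INC 2 -> ACC=3
Event 11 (EXEC): [MAIN] PC=1: INC 5 -> ACC=8
Event 12 (EXEC): [MAIN] PC=2: DEC 2 -> ACC=6
Event 13 (INT 1): INT 1 arrives: push (MAIN, PC=3), enter IRQ1 at PC=0 (depth now 1)
Event 14 (INT 0): INT 0 arrives: push (IRQ1, PC=0), enter IRQ0 at PC=0 (depth now 2)
Event 15 (EXEC): [IRQ0] PC=0: INC 3 -> ACC=9
Event 16 (EXEC): [IRQ0] PC=1: DEC 4 -> ACC=5
Event 17 (EXEC): [IRQ0] PC=2: INC 4 -> ACC=9
Event 18 (EXEC): [IRQ0] PC=3: IRET -> resume IRQ1 at PC=0 (depth now 1)
Event 19 (INT 0): INT 0 arrives: push (IRQ1, PC=0), enter IRQ0 at PC=0 (depth now 2)
Event 20 (EXEC): [IRQ0] PC=0: INC 3 -> ACC=12
Event 21 (EXEC): [IRQ0] PC=1: DEC 4 -> ACC=8
Event 22 (EXEC): [IRQ0] PC=2: INC 4 -> ACC=12
Event 23 (EXEC): [IRQ0] PC=3: IRET -> resume IRQ1 at PC=0 (depth now 1)
Event 24 (EXEC): [IRQ1] PC=0: INC 1 -> ACC=13
Event 25 (EXEC): [IRQ1] PC=1: DEC 3 -> ACC=10
Event 26 (EXEC): [IRQ1] PC=2: IRET -> resume MAIN at PC=3 (depth now 0)
Event 27 (EXEC): [MAIN] PC=3: INC 1 -> ACC=11
Event 28 (EXEC): [MAIN] PC=4: NOP
Event 29 (EXEC): [MAIN] PC=5: INC 4 -> ACC=15
Event 30 (EXEC): [MAIN] PC=6: INC 5 -> ACC=20
Event 31 (EXEC): [MAIN] PC=7: HALT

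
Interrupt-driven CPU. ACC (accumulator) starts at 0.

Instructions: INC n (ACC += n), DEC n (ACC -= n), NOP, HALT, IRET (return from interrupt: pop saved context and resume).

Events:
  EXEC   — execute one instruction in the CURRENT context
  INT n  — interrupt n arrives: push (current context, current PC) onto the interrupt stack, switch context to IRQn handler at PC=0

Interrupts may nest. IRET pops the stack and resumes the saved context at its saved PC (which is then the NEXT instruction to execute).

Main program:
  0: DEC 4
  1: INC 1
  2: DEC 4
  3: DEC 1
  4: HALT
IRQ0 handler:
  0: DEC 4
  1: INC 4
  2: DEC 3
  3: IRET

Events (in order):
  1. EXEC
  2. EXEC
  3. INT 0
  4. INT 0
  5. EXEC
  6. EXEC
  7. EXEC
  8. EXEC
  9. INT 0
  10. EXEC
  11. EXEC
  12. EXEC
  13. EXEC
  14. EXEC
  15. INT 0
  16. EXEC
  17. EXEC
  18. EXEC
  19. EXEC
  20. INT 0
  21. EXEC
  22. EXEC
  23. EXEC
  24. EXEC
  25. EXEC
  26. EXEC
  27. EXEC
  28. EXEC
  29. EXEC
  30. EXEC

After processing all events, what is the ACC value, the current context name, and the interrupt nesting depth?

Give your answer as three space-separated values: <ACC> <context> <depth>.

Event 1 (EXEC): [MAIN] PC=0: DEC 4 -> ACC=-4
Event 2 (EXEC): [MAIN] PC=1: INC 1 -> ACC=-3
Event 3 (INT 0): INT 0 arrives: push (MAIN, PC=2), enter IRQ0 at PC=0 (depth now 1)
Event 4 (INT 0): INT 0 arrives: push (IRQ0, PC=0), enter IRQ0 at PC=0 (depth now 2)
Event 5 (EXEC): [IRQ0] PC=0: DEC 4 -> ACC=-7
Event 6 (EXEC): [IRQ0] PC=1: INC 4 -> ACC=-3
Event 7 (EXEC): [IRQ0] PC=2: DEC 3 -> ACC=-6
Event 8 (EXEC): [IRQ0] PC=3: IRET -> resume IRQ0 at PC=0 (depth now 1)
Event 9 (INT 0): INT 0 arrives: push (IRQ0, PC=0), enter IRQ0 at PC=0 (depth now 2)
Event 10 (EXEC): [IRQ0] PC=0: DEC 4 -> ACC=-10
Event 11 (EXEC): [IRQ0] PC=1: INC 4 -> ACC=-6
Event 12 (EXEC): [IRQ0] PC=2: DEC 3 -> ACC=-9
Event 13 (EXEC): [IRQ0] PC=3: IRET -> resume IRQ0 at PC=0 (depth now 1)
Event 14 (EXEC): [IRQ0] PC=0: DEC 4 -> ACC=-13
Event 15 (INT 0): INT 0 arrives: push (IRQ0, PC=1), enter IRQ0 at PC=0 (depth now 2)
Event 16 (EXEC): [IRQ0] PC=0: DEC 4 -> ACC=-17
Event 17 (EXEC): [IRQ0] PC=1: INC 4 -> ACC=-13
Event 18 (EXEC): [IRQ0] PC=2: DEC 3 -> ACC=-16
Event 19 (EXEC): [IRQ0] PC=3: IRET -> resume IRQ0 at PC=1 (depth now 1)
Event 20 (INT 0): INT 0 arrives: push (IRQ0, PC=1), enter IRQ0 at PC=0 (depth now 2)
Event 21 (EXEC): [IRQ0] PC=0: DEC 4 -> ACC=-20
Event 22 (EXEC): [IRQ0] PC=1: INC 4 -> ACC=-16
Event 23 (EXEC): [IRQ0] PC=2: DEC 3 -> ACC=-19
Event 24 (EXEC): [IRQ0] PC=3: IRET -> resume IRQ0 at PC=1 (depth now 1)
Event 25 (EXEC): [IRQ0] PC=1: INC 4 -> ACC=-15
Event 26 (EXEC): [IRQ0] PC=2: DEC 3 -> ACC=-18
Event 27 (EXEC): [IRQ0] PC=3: IRET -> resume MAIN at PC=2 (depth now 0)
Event 28 (EXEC): [MAIN] PC=2: DEC 4 -> ACC=-22
Event 29 (EXEC): [MAIN] PC=3: DEC 1 -> ACC=-23
Event 30 (EXEC): [MAIN] PC=4: HALT

Answer: -23 MAIN 0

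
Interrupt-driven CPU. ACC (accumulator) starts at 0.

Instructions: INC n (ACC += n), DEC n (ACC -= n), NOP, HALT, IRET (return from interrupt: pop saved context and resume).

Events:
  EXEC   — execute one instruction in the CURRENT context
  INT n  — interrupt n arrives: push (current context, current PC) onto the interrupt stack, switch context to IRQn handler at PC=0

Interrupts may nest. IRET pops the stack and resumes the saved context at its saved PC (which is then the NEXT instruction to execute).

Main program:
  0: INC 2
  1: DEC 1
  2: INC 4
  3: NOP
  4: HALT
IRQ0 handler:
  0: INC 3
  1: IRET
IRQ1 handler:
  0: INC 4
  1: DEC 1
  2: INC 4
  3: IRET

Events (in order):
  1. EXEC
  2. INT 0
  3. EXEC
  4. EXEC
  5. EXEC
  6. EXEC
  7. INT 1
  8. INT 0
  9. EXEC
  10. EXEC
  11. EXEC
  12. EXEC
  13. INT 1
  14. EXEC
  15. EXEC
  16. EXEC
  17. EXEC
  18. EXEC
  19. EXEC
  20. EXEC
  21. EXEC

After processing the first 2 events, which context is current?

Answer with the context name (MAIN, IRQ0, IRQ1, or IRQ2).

Answer: IRQ0

Derivation:
Event 1 (EXEC): [MAIN] PC=0: INC 2 -> ACC=2
Event 2 (INT 0): INT 0 arrives: push (MAIN, PC=1), enter IRQ0 at PC=0 (depth now 1)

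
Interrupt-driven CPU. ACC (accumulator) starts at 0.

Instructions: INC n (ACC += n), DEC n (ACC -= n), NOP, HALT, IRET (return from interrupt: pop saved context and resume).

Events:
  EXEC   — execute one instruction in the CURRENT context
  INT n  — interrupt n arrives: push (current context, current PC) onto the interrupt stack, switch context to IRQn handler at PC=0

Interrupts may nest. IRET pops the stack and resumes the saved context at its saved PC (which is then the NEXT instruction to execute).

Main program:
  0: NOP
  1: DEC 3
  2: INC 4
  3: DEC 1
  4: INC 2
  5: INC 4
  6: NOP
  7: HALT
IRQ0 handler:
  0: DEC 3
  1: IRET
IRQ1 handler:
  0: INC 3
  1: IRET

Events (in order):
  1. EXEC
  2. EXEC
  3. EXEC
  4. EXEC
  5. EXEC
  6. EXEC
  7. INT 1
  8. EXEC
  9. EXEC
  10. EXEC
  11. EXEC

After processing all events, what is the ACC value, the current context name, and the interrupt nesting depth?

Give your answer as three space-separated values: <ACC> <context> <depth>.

Event 1 (EXEC): [MAIN] PC=0: NOP
Event 2 (EXEC): [MAIN] PC=1: DEC 3 -> ACC=-3
Event 3 (EXEC): [MAIN] PC=2: INC 4 -> ACC=1
Event 4 (EXEC): [MAIN] PC=3: DEC 1 -> ACC=0
Event 5 (EXEC): [MAIN] PC=4: INC 2 -> ACC=2
Event 6 (EXEC): [MAIN] PC=5: INC 4 -> ACC=6
Event 7 (INT 1): INT 1 arrives: push (MAIN, PC=6), enter IRQ1 at PC=0 (depth now 1)
Event 8 (EXEC): [IRQ1] PC=0: INC 3 -> ACC=9
Event 9 (EXEC): [IRQ1] PC=1: IRET -> resume MAIN at PC=6 (depth now 0)
Event 10 (EXEC): [MAIN] PC=6: NOP
Event 11 (EXEC): [MAIN] PC=7: HALT

Answer: 9 MAIN 0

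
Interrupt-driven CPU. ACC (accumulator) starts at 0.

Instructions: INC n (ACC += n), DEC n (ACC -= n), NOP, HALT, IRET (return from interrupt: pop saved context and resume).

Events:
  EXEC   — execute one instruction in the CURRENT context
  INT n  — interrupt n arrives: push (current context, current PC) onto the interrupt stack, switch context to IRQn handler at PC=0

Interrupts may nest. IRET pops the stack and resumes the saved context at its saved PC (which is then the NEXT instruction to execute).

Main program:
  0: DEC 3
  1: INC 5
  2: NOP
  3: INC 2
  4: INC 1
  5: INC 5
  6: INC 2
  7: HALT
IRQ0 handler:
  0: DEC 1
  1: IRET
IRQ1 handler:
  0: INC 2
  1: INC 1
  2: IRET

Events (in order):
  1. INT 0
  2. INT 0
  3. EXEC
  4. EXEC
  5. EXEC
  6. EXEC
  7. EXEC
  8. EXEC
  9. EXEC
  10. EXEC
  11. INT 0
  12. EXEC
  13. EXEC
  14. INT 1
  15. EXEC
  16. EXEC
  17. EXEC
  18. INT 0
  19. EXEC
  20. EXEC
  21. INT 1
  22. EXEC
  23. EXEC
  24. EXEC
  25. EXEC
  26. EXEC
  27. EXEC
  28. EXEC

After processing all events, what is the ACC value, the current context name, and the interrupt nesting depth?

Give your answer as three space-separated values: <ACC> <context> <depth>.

Answer: 14 MAIN 0

Derivation:
Event 1 (INT 0): INT 0 arrives: push (MAIN, PC=0), enter IRQ0 at PC=0 (depth now 1)
Event 2 (INT 0): INT 0 arrives: push (IRQ0, PC=0), enter IRQ0 at PC=0 (depth now 2)
Event 3 (EXEC): [IRQ0] PC=0: DEC 1 -> ACC=-1
Event 4 (EXEC): [IRQ0] PC=1: IRET -> resume IRQ0 at PC=0 (depth now 1)
Event 5 (EXEC): [IRQ0] PC=0: DEC 1 -> ACC=-2
Event 6 (EXEC): [IRQ0] PC=1: IRET -> resume MAIN at PC=0 (depth now 0)
Event 7 (EXEC): [MAIN] PC=0: DEC 3 -> ACC=-5
Event 8 (EXEC): [MAIN] PC=1: INC 5 -> ACC=0
Event 9 (EXEC): [MAIN] PC=2: NOP
Event 10 (EXEC): [MAIN] PC=3: INC 2 -> ACC=2
Event 11 (INT 0): INT 0 arrives: push (MAIN, PC=4), enter IRQ0 at PC=0 (depth now 1)
Event 12 (EXEC): [IRQ0] PC=0: DEC 1 -> ACC=1
Event 13 (EXEC): [IRQ0] PC=1: IRET -> resume MAIN at PC=4 (depth now 0)
Event 14 (INT 1): INT 1 arrives: push (MAIN, PC=4), enter IRQ1 at PC=0 (depth now 1)
Event 15 (EXEC): [IRQ1] PC=0: INC 2 -> ACC=3
Event 16 (EXEC): [IRQ1] PC=1: INC 1 -> ACC=4
Event 17 (EXEC): [IRQ1] PC=2: IRET -> resume MAIN at PC=4 (depth now 0)
Event 18 (INT 0): INT 0 arrives: push (MAIN, PC=4), enter IRQ0 at PC=0 (depth now 1)
Event 19 (EXEC): [IRQ0] PC=0: DEC 1 -> ACC=3
Event 20 (EXEC): [IRQ0] PC=1: IRET -> resume MAIN at PC=4 (depth now 0)
Event 21 (INT 1): INT 1 arrives: push (MAIN, PC=4), enter IRQ1 at PC=0 (depth now 1)
Event 22 (EXEC): [IRQ1] PC=0: INC 2 -> ACC=5
Event 23 (EXEC): [IRQ1] PC=1: INC 1 -> ACC=6
Event 24 (EXEC): [IRQ1] PC=2: IRET -> resume MAIN at PC=4 (depth now 0)
Event 25 (EXEC): [MAIN] PC=4: INC 1 -> ACC=7
Event 26 (EXEC): [MAIN] PC=5: INC 5 -> ACC=12
Event 27 (EXEC): [MAIN] PC=6: INC 2 -> ACC=14
Event 28 (EXEC): [MAIN] PC=7: HALT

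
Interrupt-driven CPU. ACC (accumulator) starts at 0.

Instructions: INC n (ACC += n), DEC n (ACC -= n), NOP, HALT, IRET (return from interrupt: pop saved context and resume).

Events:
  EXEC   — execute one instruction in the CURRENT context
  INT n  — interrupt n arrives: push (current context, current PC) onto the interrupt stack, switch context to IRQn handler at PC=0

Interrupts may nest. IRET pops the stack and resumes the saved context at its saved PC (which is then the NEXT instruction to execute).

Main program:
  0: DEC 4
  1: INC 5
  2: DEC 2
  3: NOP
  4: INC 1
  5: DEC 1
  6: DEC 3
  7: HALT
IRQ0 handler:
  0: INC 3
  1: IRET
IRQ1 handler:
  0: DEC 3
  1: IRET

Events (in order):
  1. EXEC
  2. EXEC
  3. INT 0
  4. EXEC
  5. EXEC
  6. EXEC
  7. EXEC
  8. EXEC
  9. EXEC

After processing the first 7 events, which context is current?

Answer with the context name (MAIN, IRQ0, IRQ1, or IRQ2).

Event 1 (EXEC): [MAIN] PC=0: DEC 4 -> ACC=-4
Event 2 (EXEC): [MAIN] PC=1: INC 5 -> ACC=1
Event 3 (INT 0): INT 0 arrives: push (MAIN, PC=2), enter IRQ0 at PC=0 (depth now 1)
Event 4 (EXEC): [IRQ0] PC=0: INC 3 -> ACC=4
Event 5 (EXEC): [IRQ0] PC=1: IRET -> resume MAIN at PC=2 (depth now 0)
Event 6 (EXEC): [MAIN] PC=2: DEC 2 -> ACC=2
Event 7 (EXEC): [MAIN] PC=3: NOP

Answer: MAIN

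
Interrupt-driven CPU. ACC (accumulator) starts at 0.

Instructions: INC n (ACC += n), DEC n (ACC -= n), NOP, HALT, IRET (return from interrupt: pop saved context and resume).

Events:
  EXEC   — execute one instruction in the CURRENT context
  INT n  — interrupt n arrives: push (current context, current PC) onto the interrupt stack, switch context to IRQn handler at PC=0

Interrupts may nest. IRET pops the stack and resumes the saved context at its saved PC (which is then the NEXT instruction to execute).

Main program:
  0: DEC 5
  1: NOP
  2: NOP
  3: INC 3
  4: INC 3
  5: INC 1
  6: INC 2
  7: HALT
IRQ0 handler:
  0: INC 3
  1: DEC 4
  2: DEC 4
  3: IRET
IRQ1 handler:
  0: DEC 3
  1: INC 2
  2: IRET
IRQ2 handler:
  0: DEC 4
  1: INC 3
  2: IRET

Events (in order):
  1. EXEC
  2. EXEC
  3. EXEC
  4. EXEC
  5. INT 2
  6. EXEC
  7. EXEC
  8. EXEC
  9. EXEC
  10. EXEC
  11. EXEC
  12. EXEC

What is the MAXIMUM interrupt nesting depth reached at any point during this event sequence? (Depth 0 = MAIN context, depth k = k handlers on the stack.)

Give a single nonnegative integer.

Answer: 1

Derivation:
Event 1 (EXEC): [MAIN] PC=0: DEC 5 -> ACC=-5 [depth=0]
Event 2 (EXEC): [MAIN] PC=1: NOP [depth=0]
Event 3 (EXEC): [MAIN] PC=2: NOP [depth=0]
Event 4 (EXEC): [MAIN] PC=3: INC 3 -> ACC=-2 [depth=0]
Event 5 (INT 2): INT 2 arrives: push (MAIN, PC=4), enter IRQ2 at PC=0 (depth now 1) [depth=1]
Event 6 (EXEC): [IRQ2] PC=0: DEC 4 -> ACC=-6 [depth=1]
Event 7 (EXEC): [IRQ2] PC=1: INC 3 -> ACC=-3 [depth=1]
Event 8 (EXEC): [IRQ2] PC=2: IRET -> resume MAIN at PC=4 (depth now 0) [depth=0]
Event 9 (EXEC): [MAIN] PC=4: INC 3 -> ACC=0 [depth=0]
Event 10 (EXEC): [MAIN] PC=5: INC 1 -> ACC=1 [depth=0]
Event 11 (EXEC): [MAIN] PC=6: INC 2 -> ACC=3 [depth=0]
Event 12 (EXEC): [MAIN] PC=7: HALT [depth=0]
Max depth observed: 1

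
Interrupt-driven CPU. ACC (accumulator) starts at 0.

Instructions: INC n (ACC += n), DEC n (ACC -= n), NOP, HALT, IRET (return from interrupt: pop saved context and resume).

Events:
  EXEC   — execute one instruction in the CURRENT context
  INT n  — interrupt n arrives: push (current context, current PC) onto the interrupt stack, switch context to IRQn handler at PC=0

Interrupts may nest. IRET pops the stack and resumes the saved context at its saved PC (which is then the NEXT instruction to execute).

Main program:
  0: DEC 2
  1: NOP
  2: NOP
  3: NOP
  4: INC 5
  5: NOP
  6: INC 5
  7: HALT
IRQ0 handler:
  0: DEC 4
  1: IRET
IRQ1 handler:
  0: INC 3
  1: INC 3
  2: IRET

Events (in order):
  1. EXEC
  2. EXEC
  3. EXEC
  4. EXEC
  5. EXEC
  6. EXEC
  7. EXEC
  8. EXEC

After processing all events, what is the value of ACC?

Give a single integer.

Answer: 8

Derivation:
Event 1 (EXEC): [MAIN] PC=0: DEC 2 -> ACC=-2
Event 2 (EXEC): [MAIN] PC=1: NOP
Event 3 (EXEC): [MAIN] PC=2: NOP
Event 4 (EXEC): [MAIN] PC=3: NOP
Event 5 (EXEC): [MAIN] PC=4: INC 5 -> ACC=3
Event 6 (EXEC): [MAIN] PC=5: NOP
Event 7 (EXEC): [MAIN] PC=6: INC 5 -> ACC=8
Event 8 (EXEC): [MAIN] PC=7: HALT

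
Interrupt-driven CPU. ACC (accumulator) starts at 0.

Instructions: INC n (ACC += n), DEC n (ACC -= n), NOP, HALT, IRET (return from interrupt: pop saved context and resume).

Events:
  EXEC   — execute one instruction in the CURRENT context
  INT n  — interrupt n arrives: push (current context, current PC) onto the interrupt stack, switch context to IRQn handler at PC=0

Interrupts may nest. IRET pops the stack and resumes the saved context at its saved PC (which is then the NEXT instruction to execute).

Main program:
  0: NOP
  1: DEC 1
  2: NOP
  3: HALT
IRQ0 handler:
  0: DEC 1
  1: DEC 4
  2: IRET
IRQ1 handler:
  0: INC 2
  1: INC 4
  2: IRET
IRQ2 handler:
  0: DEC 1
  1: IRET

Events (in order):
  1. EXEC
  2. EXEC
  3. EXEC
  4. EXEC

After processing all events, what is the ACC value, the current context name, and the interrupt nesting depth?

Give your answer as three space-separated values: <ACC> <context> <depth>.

Answer: -1 MAIN 0

Derivation:
Event 1 (EXEC): [MAIN] PC=0: NOP
Event 2 (EXEC): [MAIN] PC=1: DEC 1 -> ACC=-1
Event 3 (EXEC): [MAIN] PC=2: NOP
Event 4 (EXEC): [MAIN] PC=3: HALT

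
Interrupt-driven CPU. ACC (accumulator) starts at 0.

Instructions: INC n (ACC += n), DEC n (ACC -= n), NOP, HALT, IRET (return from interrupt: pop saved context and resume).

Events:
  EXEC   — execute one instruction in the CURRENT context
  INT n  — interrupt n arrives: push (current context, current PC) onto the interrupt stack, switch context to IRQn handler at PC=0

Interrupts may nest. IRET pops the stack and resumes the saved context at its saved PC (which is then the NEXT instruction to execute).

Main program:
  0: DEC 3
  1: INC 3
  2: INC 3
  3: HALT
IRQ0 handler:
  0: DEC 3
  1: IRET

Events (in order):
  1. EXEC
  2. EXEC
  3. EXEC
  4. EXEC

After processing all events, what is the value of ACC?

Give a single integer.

Answer: 3

Derivation:
Event 1 (EXEC): [MAIN] PC=0: DEC 3 -> ACC=-3
Event 2 (EXEC): [MAIN] PC=1: INC 3 -> ACC=0
Event 3 (EXEC): [MAIN] PC=2: INC 3 -> ACC=3
Event 4 (EXEC): [MAIN] PC=3: HALT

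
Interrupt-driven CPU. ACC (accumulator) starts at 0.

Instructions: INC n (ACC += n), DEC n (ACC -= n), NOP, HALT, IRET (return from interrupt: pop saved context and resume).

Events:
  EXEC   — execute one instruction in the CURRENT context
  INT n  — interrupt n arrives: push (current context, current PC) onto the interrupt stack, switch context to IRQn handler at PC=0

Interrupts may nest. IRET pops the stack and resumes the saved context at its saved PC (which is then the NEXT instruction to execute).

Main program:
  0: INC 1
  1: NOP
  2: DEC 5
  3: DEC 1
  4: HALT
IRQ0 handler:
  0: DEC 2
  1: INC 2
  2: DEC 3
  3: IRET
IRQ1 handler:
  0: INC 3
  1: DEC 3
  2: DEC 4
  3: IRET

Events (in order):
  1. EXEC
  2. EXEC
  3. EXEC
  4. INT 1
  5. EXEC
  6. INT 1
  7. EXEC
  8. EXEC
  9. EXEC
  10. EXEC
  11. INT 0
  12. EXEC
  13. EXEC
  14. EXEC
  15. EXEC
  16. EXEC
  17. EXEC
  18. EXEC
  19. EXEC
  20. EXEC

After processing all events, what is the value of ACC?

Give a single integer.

Event 1 (EXEC): [MAIN] PC=0: INC 1 -> ACC=1
Event 2 (EXEC): [MAIN] PC=1: NOP
Event 3 (EXEC): [MAIN] PC=2: DEC 5 -> ACC=-4
Event 4 (INT 1): INT 1 arrives: push (MAIN, PC=3), enter IRQ1 at PC=0 (depth now 1)
Event 5 (EXEC): [IRQ1] PC=0: INC 3 -> ACC=-1
Event 6 (INT 1): INT 1 arrives: push (IRQ1, PC=1), enter IRQ1 at PC=0 (depth now 2)
Event 7 (EXEC): [IRQ1] PC=0: INC 3 -> ACC=2
Event 8 (EXEC): [IRQ1] PC=1: DEC 3 -> ACC=-1
Event 9 (EXEC): [IRQ1] PC=2: DEC 4 -> ACC=-5
Event 10 (EXEC): [IRQ1] PC=3: IRET -> resume IRQ1 at PC=1 (depth now 1)
Event 11 (INT 0): INT 0 arrives: push (IRQ1, PC=1), enter IRQ0 at PC=0 (depth now 2)
Event 12 (EXEC): [IRQ0] PC=0: DEC 2 -> ACC=-7
Event 13 (EXEC): [IRQ0] PC=1: INC 2 -> ACC=-5
Event 14 (EXEC): [IRQ0] PC=2: DEC 3 -> ACC=-8
Event 15 (EXEC): [IRQ0] PC=3: IRET -> resume IRQ1 at PC=1 (depth now 1)
Event 16 (EXEC): [IRQ1] PC=1: DEC 3 -> ACC=-11
Event 17 (EXEC): [IRQ1] PC=2: DEC 4 -> ACC=-15
Event 18 (EXEC): [IRQ1] PC=3: IRET -> resume MAIN at PC=3 (depth now 0)
Event 19 (EXEC): [MAIN] PC=3: DEC 1 -> ACC=-16
Event 20 (EXEC): [MAIN] PC=4: HALT

Answer: -16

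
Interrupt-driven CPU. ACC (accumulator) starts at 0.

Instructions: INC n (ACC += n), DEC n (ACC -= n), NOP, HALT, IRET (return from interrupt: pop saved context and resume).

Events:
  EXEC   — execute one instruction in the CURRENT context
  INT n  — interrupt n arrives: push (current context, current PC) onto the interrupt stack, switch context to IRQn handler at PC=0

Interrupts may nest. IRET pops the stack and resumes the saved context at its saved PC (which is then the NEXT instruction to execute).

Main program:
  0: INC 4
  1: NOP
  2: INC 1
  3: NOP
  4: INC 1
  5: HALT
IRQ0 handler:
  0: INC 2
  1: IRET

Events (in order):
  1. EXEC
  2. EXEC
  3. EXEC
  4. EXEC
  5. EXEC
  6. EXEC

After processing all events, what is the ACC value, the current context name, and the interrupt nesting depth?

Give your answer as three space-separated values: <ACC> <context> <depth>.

Answer: 6 MAIN 0

Derivation:
Event 1 (EXEC): [MAIN] PC=0: INC 4 -> ACC=4
Event 2 (EXEC): [MAIN] PC=1: NOP
Event 3 (EXEC): [MAIN] PC=2: INC 1 -> ACC=5
Event 4 (EXEC): [MAIN] PC=3: NOP
Event 5 (EXEC): [MAIN] PC=4: INC 1 -> ACC=6
Event 6 (EXEC): [MAIN] PC=5: HALT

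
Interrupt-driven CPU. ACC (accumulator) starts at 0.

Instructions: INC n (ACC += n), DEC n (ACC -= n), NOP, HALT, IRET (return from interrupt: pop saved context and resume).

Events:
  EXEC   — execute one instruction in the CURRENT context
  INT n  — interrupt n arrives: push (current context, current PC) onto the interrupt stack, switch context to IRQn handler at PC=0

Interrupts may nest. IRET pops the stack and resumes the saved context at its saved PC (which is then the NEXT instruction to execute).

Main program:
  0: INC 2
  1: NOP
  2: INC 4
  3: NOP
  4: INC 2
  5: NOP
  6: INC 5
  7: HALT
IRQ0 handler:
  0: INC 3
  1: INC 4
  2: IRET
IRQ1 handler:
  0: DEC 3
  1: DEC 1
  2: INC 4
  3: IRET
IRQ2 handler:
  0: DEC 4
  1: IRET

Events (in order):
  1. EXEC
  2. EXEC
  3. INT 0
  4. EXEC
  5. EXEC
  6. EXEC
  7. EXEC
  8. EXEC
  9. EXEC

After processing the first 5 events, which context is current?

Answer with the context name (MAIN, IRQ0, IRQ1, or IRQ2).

Answer: IRQ0

Derivation:
Event 1 (EXEC): [MAIN] PC=0: INC 2 -> ACC=2
Event 2 (EXEC): [MAIN] PC=1: NOP
Event 3 (INT 0): INT 0 arrives: push (MAIN, PC=2), enter IRQ0 at PC=0 (depth now 1)
Event 4 (EXEC): [IRQ0] PC=0: INC 3 -> ACC=5
Event 5 (EXEC): [IRQ0] PC=1: INC 4 -> ACC=9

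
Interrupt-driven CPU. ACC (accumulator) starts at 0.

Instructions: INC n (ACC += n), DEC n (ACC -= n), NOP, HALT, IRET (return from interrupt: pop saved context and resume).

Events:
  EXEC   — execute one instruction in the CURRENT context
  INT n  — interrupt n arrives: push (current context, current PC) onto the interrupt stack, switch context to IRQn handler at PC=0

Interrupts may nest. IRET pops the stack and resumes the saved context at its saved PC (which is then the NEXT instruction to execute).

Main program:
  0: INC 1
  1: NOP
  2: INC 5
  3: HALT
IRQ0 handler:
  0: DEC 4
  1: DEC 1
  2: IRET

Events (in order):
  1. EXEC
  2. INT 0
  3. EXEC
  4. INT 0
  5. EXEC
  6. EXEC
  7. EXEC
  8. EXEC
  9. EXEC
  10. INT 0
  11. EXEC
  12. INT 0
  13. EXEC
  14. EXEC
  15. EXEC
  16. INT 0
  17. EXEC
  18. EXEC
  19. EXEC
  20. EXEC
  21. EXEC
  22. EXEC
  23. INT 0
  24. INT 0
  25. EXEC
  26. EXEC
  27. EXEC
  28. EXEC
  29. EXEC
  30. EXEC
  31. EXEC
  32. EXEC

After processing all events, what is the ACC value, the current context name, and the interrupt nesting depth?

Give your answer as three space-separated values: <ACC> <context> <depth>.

Answer: -29 MAIN 0

Derivation:
Event 1 (EXEC): [MAIN] PC=0: INC 1 -> ACC=1
Event 2 (INT 0): INT 0 arrives: push (MAIN, PC=1), enter IRQ0 at PC=0 (depth now 1)
Event 3 (EXEC): [IRQ0] PC=0: DEC 4 -> ACC=-3
Event 4 (INT 0): INT 0 arrives: push (IRQ0, PC=1), enter IRQ0 at PC=0 (depth now 2)
Event 5 (EXEC): [IRQ0] PC=0: DEC 4 -> ACC=-7
Event 6 (EXEC): [IRQ0] PC=1: DEC 1 -> ACC=-8
Event 7 (EXEC): [IRQ0] PC=2: IRET -> resume IRQ0 at PC=1 (depth now 1)
Event 8 (EXEC): [IRQ0] PC=1: DEC 1 -> ACC=-9
Event 9 (EXEC): [IRQ0] PC=2: IRET -> resume MAIN at PC=1 (depth now 0)
Event 10 (INT 0): INT 0 arrives: push (MAIN, PC=1), enter IRQ0 at PC=0 (depth now 1)
Event 11 (EXEC): [IRQ0] PC=0: DEC 4 -> ACC=-13
Event 12 (INT 0): INT 0 arrives: push (IRQ0, PC=1), enter IRQ0 at PC=0 (depth now 2)
Event 13 (EXEC): [IRQ0] PC=0: DEC 4 -> ACC=-17
Event 14 (EXEC): [IRQ0] PC=1: DEC 1 -> ACC=-18
Event 15 (EXEC): [IRQ0] PC=2: IRET -> resume IRQ0 at PC=1 (depth now 1)
Event 16 (INT 0): INT 0 arrives: push (IRQ0, PC=1), enter IRQ0 at PC=0 (depth now 2)
Event 17 (EXEC): [IRQ0] PC=0: DEC 4 -> ACC=-22
Event 18 (EXEC): [IRQ0] PC=1: DEC 1 -> ACC=-23
Event 19 (EXEC): [IRQ0] PC=2: IRET -> resume IRQ0 at PC=1 (depth now 1)
Event 20 (EXEC): [IRQ0] PC=1: DEC 1 -> ACC=-24
Event 21 (EXEC): [IRQ0] PC=2: IRET -> resume MAIN at PC=1 (depth now 0)
Event 22 (EXEC): [MAIN] PC=1: NOP
Event 23 (INT 0): INT 0 arrives: push (MAIN, PC=2), enter IRQ0 at PC=0 (depth now 1)
Event 24 (INT 0): INT 0 arrives: push (IRQ0, PC=0), enter IRQ0 at PC=0 (depth now 2)
Event 25 (EXEC): [IRQ0] PC=0: DEC 4 -> ACC=-28
Event 26 (EXEC): [IRQ0] PC=1: DEC 1 -> ACC=-29
Event 27 (EXEC): [IRQ0] PC=2: IRET -> resume IRQ0 at PC=0 (depth now 1)
Event 28 (EXEC): [IRQ0] PC=0: DEC 4 -> ACC=-33
Event 29 (EXEC): [IRQ0] PC=1: DEC 1 -> ACC=-34
Event 30 (EXEC): [IRQ0] PC=2: IRET -> resume MAIN at PC=2 (depth now 0)
Event 31 (EXEC): [MAIN] PC=2: INC 5 -> ACC=-29
Event 32 (EXEC): [MAIN] PC=3: HALT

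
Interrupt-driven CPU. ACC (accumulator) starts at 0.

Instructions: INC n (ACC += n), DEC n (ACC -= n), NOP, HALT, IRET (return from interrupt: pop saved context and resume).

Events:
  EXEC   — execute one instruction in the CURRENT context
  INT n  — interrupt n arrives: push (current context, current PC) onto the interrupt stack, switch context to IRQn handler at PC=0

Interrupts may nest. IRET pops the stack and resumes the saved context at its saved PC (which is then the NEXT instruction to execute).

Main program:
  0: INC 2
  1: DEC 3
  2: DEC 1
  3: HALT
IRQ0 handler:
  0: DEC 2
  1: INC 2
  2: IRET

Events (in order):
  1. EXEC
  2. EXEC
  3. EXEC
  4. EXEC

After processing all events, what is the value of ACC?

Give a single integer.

Event 1 (EXEC): [MAIN] PC=0: INC 2 -> ACC=2
Event 2 (EXEC): [MAIN] PC=1: DEC 3 -> ACC=-1
Event 3 (EXEC): [MAIN] PC=2: DEC 1 -> ACC=-2
Event 4 (EXEC): [MAIN] PC=3: HALT

Answer: -2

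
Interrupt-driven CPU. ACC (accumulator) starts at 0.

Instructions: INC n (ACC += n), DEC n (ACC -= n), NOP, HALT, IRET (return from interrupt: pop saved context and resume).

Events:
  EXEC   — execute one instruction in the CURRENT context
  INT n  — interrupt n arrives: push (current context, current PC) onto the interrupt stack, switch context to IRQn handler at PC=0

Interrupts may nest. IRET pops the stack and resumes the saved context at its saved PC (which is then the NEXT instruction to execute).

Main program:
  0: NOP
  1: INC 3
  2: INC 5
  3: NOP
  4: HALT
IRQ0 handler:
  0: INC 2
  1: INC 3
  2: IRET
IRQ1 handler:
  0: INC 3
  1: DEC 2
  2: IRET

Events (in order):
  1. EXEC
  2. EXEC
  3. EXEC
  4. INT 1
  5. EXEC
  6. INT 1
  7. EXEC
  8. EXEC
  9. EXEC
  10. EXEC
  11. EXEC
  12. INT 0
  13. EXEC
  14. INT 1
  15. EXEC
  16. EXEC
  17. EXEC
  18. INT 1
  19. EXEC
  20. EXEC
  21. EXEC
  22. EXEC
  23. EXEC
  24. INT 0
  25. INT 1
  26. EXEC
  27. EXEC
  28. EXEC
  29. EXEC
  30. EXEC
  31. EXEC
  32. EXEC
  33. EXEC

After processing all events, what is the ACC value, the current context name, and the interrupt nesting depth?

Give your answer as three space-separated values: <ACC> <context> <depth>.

Answer: 23 MAIN 0

Derivation:
Event 1 (EXEC): [MAIN] PC=0: NOP
Event 2 (EXEC): [MAIN] PC=1: INC 3 -> ACC=3
Event 3 (EXEC): [MAIN] PC=2: INC 5 -> ACC=8
Event 4 (INT 1): INT 1 arrives: push (MAIN, PC=3), enter IRQ1 at PC=0 (depth now 1)
Event 5 (EXEC): [IRQ1] PC=0: INC 3 -> ACC=11
Event 6 (INT 1): INT 1 arrives: push (IRQ1, PC=1), enter IRQ1 at PC=0 (depth now 2)
Event 7 (EXEC): [IRQ1] PC=0: INC 3 -> ACC=14
Event 8 (EXEC): [IRQ1] PC=1: DEC 2 -> ACC=12
Event 9 (EXEC): [IRQ1] PC=2: IRET -> resume IRQ1 at PC=1 (depth now 1)
Event 10 (EXEC): [IRQ1] PC=1: DEC 2 -> ACC=10
Event 11 (EXEC): [IRQ1] PC=2: IRET -> resume MAIN at PC=3 (depth now 0)
Event 12 (INT 0): INT 0 arrives: push (MAIN, PC=3), enter IRQ0 at PC=0 (depth now 1)
Event 13 (EXEC): [IRQ0] PC=0: INC 2 -> ACC=12
Event 14 (INT 1): INT 1 arrives: push (IRQ0, PC=1), enter IRQ1 at PC=0 (depth now 2)
Event 15 (EXEC): [IRQ1] PC=0: INC 3 -> ACC=15
Event 16 (EXEC): [IRQ1] PC=1: DEC 2 -> ACC=13
Event 17 (EXEC): [IRQ1] PC=2: IRET -> resume IRQ0 at PC=1 (depth now 1)
Event 18 (INT 1): INT 1 arrives: push (IRQ0, PC=1), enter IRQ1 at PC=0 (depth now 2)
Event 19 (EXEC): [IRQ1] PC=0: INC 3 -> ACC=16
Event 20 (EXEC): [IRQ1] PC=1: DEC 2 -> ACC=14
Event 21 (EXEC): [IRQ1] PC=2: IRET -> resume IRQ0 at PC=1 (depth now 1)
Event 22 (EXEC): [IRQ0] PC=1: INC 3 -> ACC=17
Event 23 (EXEC): [IRQ0] PC=2: IRET -> resume MAIN at PC=3 (depth now 0)
Event 24 (INT 0): INT 0 arrives: push (MAIN, PC=3), enter IRQ0 at PC=0 (depth now 1)
Event 25 (INT 1): INT 1 arrives: push (IRQ0, PC=0), enter IRQ1 at PC=0 (depth now 2)
Event 26 (EXEC): [IRQ1] PC=0: INC 3 -> ACC=20
Event 27 (EXEC): [IRQ1] PC=1: DEC 2 -> ACC=18
Event 28 (EXEC): [IRQ1] PC=2: IRET -> resume IRQ0 at PC=0 (depth now 1)
Event 29 (EXEC): [IRQ0] PC=0: INC 2 -> ACC=20
Event 30 (EXEC): [IRQ0] PC=1: INC 3 -> ACC=23
Event 31 (EXEC): [IRQ0] PC=2: IRET -> resume MAIN at PC=3 (depth now 0)
Event 32 (EXEC): [MAIN] PC=3: NOP
Event 33 (EXEC): [MAIN] PC=4: HALT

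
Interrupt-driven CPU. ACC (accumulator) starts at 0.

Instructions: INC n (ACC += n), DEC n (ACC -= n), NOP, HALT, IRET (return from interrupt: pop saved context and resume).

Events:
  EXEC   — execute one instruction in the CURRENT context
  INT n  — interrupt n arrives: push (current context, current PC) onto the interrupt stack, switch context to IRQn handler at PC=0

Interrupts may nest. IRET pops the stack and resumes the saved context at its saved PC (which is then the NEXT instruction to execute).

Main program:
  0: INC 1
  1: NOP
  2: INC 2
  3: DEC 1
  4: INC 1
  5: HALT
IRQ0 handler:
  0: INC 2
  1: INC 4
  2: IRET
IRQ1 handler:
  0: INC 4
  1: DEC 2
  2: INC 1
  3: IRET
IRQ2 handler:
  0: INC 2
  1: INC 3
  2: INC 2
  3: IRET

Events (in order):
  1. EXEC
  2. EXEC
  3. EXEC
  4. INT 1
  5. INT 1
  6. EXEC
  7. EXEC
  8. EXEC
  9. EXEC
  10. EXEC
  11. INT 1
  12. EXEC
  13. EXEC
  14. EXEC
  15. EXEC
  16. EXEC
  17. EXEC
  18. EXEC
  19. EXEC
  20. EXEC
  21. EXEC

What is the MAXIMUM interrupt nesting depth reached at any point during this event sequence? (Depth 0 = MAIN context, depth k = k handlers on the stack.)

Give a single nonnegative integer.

Event 1 (EXEC): [MAIN] PC=0: INC 1 -> ACC=1 [depth=0]
Event 2 (EXEC): [MAIN] PC=1: NOP [depth=0]
Event 3 (EXEC): [MAIN] PC=2: INC 2 -> ACC=3 [depth=0]
Event 4 (INT 1): INT 1 arrives: push (MAIN, PC=3), enter IRQ1 at PC=0 (depth now 1) [depth=1]
Event 5 (INT 1): INT 1 arrives: push (IRQ1, PC=0), enter IRQ1 at PC=0 (depth now 2) [depth=2]
Event 6 (EXEC): [IRQ1] PC=0: INC 4 -> ACC=7 [depth=2]
Event 7 (EXEC): [IRQ1] PC=1: DEC 2 -> ACC=5 [depth=2]
Event 8 (EXEC): [IRQ1] PC=2: INC 1 -> ACC=6 [depth=2]
Event 9 (EXEC): [IRQ1] PC=3: IRET -> resume IRQ1 at PC=0 (depth now 1) [depth=1]
Event 10 (EXEC): [IRQ1] PC=0: INC 4 -> ACC=10 [depth=1]
Event 11 (INT 1): INT 1 arrives: push (IRQ1, PC=1), enter IRQ1 at PC=0 (depth now 2) [depth=2]
Event 12 (EXEC): [IRQ1] PC=0: INC 4 -> ACC=14 [depth=2]
Event 13 (EXEC): [IRQ1] PC=1: DEC 2 -> ACC=12 [depth=2]
Event 14 (EXEC): [IRQ1] PC=2: INC 1 -> ACC=13 [depth=2]
Event 15 (EXEC): [IRQ1] PC=3: IRET -> resume IRQ1 at PC=1 (depth now 1) [depth=1]
Event 16 (EXEC): [IRQ1] PC=1: DEC 2 -> ACC=11 [depth=1]
Event 17 (EXEC): [IRQ1] PC=2: INC 1 -> ACC=12 [depth=1]
Event 18 (EXEC): [IRQ1] PC=3: IRET -> resume MAIN at PC=3 (depth now 0) [depth=0]
Event 19 (EXEC): [MAIN] PC=3: DEC 1 -> ACC=11 [depth=0]
Event 20 (EXEC): [MAIN] PC=4: INC 1 -> ACC=12 [depth=0]
Event 21 (EXEC): [MAIN] PC=5: HALT [depth=0]
Max depth observed: 2

Answer: 2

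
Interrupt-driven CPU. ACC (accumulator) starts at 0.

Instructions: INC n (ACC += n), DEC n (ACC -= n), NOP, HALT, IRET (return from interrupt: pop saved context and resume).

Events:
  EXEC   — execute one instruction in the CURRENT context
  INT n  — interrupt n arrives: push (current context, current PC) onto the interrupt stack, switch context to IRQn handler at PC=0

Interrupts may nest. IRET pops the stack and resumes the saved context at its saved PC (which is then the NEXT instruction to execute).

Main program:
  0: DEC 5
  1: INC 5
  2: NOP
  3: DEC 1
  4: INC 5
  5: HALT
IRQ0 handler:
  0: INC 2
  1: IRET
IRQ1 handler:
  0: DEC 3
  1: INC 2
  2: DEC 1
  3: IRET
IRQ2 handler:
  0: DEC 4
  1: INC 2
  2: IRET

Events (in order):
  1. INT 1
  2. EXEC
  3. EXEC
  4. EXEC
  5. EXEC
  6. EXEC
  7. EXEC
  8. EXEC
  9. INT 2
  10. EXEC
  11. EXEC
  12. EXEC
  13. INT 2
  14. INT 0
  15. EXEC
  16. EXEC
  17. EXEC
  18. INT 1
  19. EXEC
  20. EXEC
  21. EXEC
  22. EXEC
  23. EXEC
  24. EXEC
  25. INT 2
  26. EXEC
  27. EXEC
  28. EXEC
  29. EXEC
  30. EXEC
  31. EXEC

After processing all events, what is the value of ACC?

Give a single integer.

Answer: -4

Derivation:
Event 1 (INT 1): INT 1 arrives: push (MAIN, PC=0), enter IRQ1 at PC=0 (depth now 1)
Event 2 (EXEC): [IRQ1] PC=0: DEC 3 -> ACC=-3
Event 3 (EXEC): [IRQ1] PC=1: INC 2 -> ACC=-1
Event 4 (EXEC): [IRQ1] PC=2: DEC 1 -> ACC=-2
Event 5 (EXEC): [IRQ1] PC=3: IRET -> resume MAIN at PC=0 (depth now 0)
Event 6 (EXEC): [MAIN] PC=0: DEC 5 -> ACC=-7
Event 7 (EXEC): [MAIN] PC=1: INC 5 -> ACC=-2
Event 8 (EXEC): [MAIN] PC=2: NOP
Event 9 (INT 2): INT 2 arrives: push (MAIN, PC=3), enter IRQ2 at PC=0 (depth now 1)
Event 10 (EXEC): [IRQ2] PC=0: DEC 4 -> ACC=-6
Event 11 (EXEC): [IRQ2] PC=1: INC 2 -> ACC=-4
Event 12 (EXEC): [IRQ2] PC=2: IRET -> resume MAIN at PC=3 (depth now 0)
Event 13 (INT 2): INT 2 arrives: push (MAIN, PC=3), enter IRQ2 at PC=0 (depth now 1)
Event 14 (INT 0): INT 0 arrives: push (IRQ2, PC=0), enter IRQ0 at PC=0 (depth now 2)
Event 15 (EXEC): [IRQ0] PC=0: INC 2 -> ACC=-2
Event 16 (EXEC): [IRQ0] PC=1: IRET -> resume IRQ2 at PC=0 (depth now 1)
Event 17 (EXEC): [IRQ2] PC=0: DEC 4 -> ACC=-6
Event 18 (INT 1): INT 1 arrives: push (IRQ2, PC=1), enter IRQ1 at PC=0 (depth now 2)
Event 19 (EXEC): [IRQ1] PC=0: DEC 3 -> ACC=-9
Event 20 (EXEC): [IRQ1] PC=1: INC 2 -> ACC=-7
Event 21 (EXEC): [IRQ1] PC=2: DEC 1 -> ACC=-8
Event 22 (EXEC): [IRQ1] PC=3: IRET -> resume IRQ2 at PC=1 (depth now 1)
Event 23 (EXEC): [IRQ2] PC=1: INC 2 -> ACC=-6
Event 24 (EXEC): [IRQ2] PC=2: IRET -> resume MAIN at PC=3 (depth now 0)
Event 25 (INT 2): INT 2 arrives: push (MAIN, PC=3), enter IRQ2 at PC=0 (depth now 1)
Event 26 (EXEC): [IRQ2] PC=0: DEC 4 -> ACC=-10
Event 27 (EXEC): [IRQ2] PC=1: INC 2 -> ACC=-8
Event 28 (EXEC): [IRQ2] PC=2: IRET -> resume MAIN at PC=3 (depth now 0)
Event 29 (EXEC): [MAIN] PC=3: DEC 1 -> ACC=-9
Event 30 (EXEC): [MAIN] PC=4: INC 5 -> ACC=-4
Event 31 (EXEC): [MAIN] PC=5: HALT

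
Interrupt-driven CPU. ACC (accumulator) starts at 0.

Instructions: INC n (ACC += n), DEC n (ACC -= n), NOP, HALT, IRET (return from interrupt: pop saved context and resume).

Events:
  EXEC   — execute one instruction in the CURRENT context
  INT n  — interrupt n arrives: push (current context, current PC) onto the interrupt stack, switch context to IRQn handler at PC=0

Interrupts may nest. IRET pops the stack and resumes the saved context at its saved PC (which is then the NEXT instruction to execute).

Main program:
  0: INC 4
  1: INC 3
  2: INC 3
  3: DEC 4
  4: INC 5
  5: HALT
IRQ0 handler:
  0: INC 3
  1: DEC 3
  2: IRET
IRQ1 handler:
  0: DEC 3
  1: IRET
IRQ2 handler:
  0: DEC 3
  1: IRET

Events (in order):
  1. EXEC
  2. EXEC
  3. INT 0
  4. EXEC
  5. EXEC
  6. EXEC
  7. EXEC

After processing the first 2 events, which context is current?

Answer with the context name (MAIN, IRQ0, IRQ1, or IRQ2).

Event 1 (EXEC): [MAIN] PC=0: INC 4 -> ACC=4
Event 2 (EXEC): [MAIN] PC=1: INC 3 -> ACC=7

Answer: MAIN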